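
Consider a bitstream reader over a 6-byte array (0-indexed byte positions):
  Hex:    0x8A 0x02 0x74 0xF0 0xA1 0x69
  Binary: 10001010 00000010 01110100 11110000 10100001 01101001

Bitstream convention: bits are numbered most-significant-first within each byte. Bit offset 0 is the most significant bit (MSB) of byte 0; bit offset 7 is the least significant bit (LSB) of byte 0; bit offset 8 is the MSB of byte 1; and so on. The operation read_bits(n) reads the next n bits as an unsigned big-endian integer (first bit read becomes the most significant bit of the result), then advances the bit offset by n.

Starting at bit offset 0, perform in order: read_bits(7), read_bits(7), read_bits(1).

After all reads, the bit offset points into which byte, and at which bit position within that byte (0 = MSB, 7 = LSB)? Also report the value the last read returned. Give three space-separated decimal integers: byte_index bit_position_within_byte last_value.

Read 1: bits[0:7] width=7 -> value=69 (bin 1000101); offset now 7 = byte 0 bit 7; 41 bits remain
Read 2: bits[7:14] width=7 -> value=0 (bin 0000000); offset now 14 = byte 1 bit 6; 34 bits remain
Read 3: bits[14:15] width=1 -> value=1 (bin 1); offset now 15 = byte 1 bit 7; 33 bits remain

Answer: 1 7 1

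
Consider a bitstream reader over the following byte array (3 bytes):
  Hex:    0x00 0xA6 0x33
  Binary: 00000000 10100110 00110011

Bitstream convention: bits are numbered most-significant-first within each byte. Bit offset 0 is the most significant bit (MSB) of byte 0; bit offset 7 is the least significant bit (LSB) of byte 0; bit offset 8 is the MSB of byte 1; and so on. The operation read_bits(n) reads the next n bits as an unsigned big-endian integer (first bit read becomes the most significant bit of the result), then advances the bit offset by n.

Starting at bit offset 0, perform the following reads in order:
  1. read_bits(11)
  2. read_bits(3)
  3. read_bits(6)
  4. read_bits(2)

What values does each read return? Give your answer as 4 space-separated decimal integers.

Answer: 5 1 35 0

Derivation:
Read 1: bits[0:11] width=11 -> value=5 (bin 00000000101); offset now 11 = byte 1 bit 3; 13 bits remain
Read 2: bits[11:14] width=3 -> value=1 (bin 001); offset now 14 = byte 1 bit 6; 10 bits remain
Read 3: bits[14:20] width=6 -> value=35 (bin 100011); offset now 20 = byte 2 bit 4; 4 bits remain
Read 4: bits[20:22] width=2 -> value=0 (bin 00); offset now 22 = byte 2 bit 6; 2 bits remain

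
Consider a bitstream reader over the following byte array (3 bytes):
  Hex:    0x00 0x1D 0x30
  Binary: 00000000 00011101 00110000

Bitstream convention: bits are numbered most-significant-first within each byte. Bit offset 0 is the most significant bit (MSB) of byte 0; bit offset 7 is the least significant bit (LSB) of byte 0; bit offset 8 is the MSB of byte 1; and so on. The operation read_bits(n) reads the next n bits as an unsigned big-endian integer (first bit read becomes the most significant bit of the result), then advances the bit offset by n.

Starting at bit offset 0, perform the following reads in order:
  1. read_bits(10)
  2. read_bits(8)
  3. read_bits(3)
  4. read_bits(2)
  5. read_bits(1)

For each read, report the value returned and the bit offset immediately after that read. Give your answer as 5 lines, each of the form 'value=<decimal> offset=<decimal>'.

Read 1: bits[0:10] width=10 -> value=0 (bin 0000000000); offset now 10 = byte 1 bit 2; 14 bits remain
Read 2: bits[10:18] width=8 -> value=116 (bin 01110100); offset now 18 = byte 2 bit 2; 6 bits remain
Read 3: bits[18:21] width=3 -> value=6 (bin 110); offset now 21 = byte 2 bit 5; 3 bits remain
Read 4: bits[21:23] width=2 -> value=0 (bin 00); offset now 23 = byte 2 bit 7; 1 bits remain
Read 5: bits[23:24] width=1 -> value=0 (bin 0); offset now 24 = byte 3 bit 0; 0 bits remain

Answer: value=0 offset=10
value=116 offset=18
value=6 offset=21
value=0 offset=23
value=0 offset=24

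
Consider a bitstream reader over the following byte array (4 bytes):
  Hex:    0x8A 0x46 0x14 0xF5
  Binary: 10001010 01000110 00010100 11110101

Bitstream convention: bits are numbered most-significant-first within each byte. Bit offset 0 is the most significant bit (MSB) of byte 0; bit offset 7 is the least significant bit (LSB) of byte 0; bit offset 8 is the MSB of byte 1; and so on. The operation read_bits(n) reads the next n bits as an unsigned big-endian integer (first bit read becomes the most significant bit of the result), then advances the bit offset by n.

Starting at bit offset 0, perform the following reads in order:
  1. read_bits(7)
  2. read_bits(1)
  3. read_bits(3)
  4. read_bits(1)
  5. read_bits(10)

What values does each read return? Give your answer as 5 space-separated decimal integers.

Read 1: bits[0:7] width=7 -> value=69 (bin 1000101); offset now 7 = byte 0 bit 7; 25 bits remain
Read 2: bits[7:8] width=1 -> value=0 (bin 0); offset now 8 = byte 1 bit 0; 24 bits remain
Read 3: bits[8:11] width=3 -> value=2 (bin 010); offset now 11 = byte 1 bit 3; 21 bits remain
Read 4: bits[11:12] width=1 -> value=0 (bin 0); offset now 12 = byte 1 bit 4; 20 bits remain
Read 5: bits[12:22] width=10 -> value=389 (bin 0110000101); offset now 22 = byte 2 bit 6; 10 bits remain

Answer: 69 0 2 0 389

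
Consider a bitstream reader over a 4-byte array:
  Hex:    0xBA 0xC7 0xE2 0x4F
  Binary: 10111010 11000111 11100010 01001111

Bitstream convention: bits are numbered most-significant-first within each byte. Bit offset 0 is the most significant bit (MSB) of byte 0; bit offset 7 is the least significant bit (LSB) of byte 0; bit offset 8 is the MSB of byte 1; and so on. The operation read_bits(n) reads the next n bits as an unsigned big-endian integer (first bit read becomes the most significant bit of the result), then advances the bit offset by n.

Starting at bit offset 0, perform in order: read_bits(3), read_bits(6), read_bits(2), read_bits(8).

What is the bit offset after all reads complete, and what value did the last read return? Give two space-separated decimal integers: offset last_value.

Answer: 19 63

Derivation:
Read 1: bits[0:3] width=3 -> value=5 (bin 101); offset now 3 = byte 0 bit 3; 29 bits remain
Read 2: bits[3:9] width=6 -> value=53 (bin 110101); offset now 9 = byte 1 bit 1; 23 bits remain
Read 3: bits[9:11] width=2 -> value=2 (bin 10); offset now 11 = byte 1 bit 3; 21 bits remain
Read 4: bits[11:19] width=8 -> value=63 (bin 00111111); offset now 19 = byte 2 bit 3; 13 bits remain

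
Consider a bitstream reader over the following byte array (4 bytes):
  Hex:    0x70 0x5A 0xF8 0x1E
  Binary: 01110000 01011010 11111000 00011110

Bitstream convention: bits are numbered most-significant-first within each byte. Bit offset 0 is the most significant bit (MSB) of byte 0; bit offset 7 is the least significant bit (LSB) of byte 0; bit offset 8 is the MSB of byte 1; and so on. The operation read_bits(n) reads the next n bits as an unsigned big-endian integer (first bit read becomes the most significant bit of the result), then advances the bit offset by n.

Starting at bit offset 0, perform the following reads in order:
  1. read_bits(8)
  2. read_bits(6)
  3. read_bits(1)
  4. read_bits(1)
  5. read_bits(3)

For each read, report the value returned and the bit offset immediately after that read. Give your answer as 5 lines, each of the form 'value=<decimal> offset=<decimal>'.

Answer: value=112 offset=8
value=22 offset=14
value=1 offset=15
value=0 offset=16
value=7 offset=19

Derivation:
Read 1: bits[0:8] width=8 -> value=112 (bin 01110000); offset now 8 = byte 1 bit 0; 24 bits remain
Read 2: bits[8:14] width=6 -> value=22 (bin 010110); offset now 14 = byte 1 bit 6; 18 bits remain
Read 3: bits[14:15] width=1 -> value=1 (bin 1); offset now 15 = byte 1 bit 7; 17 bits remain
Read 4: bits[15:16] width=1 -> value=0 (bin 0); offset now 16 = byte 2 bit 0; 16 bits remain
Read 5: bits[16:19] width=3 -> value=7 (bin 111); offset now 19 = byte 2 bit 3; 13 bits remain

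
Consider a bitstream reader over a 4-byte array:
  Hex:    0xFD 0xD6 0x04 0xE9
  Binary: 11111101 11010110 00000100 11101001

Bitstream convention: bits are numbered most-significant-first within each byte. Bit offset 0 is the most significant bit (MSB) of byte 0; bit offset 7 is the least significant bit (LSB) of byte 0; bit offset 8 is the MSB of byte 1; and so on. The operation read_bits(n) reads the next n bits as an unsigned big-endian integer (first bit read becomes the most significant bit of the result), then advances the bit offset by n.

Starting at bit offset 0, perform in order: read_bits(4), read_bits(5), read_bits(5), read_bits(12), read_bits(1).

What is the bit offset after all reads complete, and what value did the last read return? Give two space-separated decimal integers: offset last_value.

Read 1: bits[0:4] width=4 -> value=15 (bin 1111); offset now 4 = byte 0 bit 4; 28 bits remain
Read 2: bits[4:9] width=5 -> value=27 (bin 11011); offset now 9 = byte 1 bit 1; 23 bits remain
Read 3: bits[9:14] width=5 -> value=21 (bin 10101); offset now 14 = byte 1 bit 6; 18 bits remain
Read 4: bits[14:26] width=12 -> value=2067 (bin 100000010011); offset now 26 = byte 3 bit 2; 6 bits remain
Read 5: bits[26:27] width=1 -> value=1 (bin 1); offset now 27 = byte 3 bit 3; 5 bits remain

Answer: 27 1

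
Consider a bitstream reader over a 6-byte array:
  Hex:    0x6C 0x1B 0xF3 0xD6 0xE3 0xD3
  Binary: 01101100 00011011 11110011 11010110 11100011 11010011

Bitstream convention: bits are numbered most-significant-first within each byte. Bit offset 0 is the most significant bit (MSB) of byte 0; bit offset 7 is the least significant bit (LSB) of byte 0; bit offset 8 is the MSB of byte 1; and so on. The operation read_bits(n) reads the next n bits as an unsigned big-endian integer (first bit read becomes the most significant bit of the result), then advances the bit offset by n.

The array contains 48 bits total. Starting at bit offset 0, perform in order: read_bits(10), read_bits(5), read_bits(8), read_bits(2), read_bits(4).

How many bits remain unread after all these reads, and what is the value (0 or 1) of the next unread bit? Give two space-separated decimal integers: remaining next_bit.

Read 1: bits[0:10] width=10 -> value=432 (bin 0110110000); offset now 10 = byte 1 bit 2; 38 bits remain
Read 2: bits[10:15] width=5 -> value=13 (bin 01101); offset now 15 = byte 1 bit 7; 33 bits remain
Read 3: bits[15:23] width=8 -> value=249 (bin 11111001); offset now 23 = byte 2 bit 7; 25 bits remain
Read 4: bits[23:25] width=2 -> value=3 (bin 11); offset now 25 = byte 3 bit 1; 23 bits remain
Read 5: bits[25:29] width=4 -> value=10 (bin 1010); offset now 29 = byte 3 bit 5; 19 bits remain

Answer: 19 1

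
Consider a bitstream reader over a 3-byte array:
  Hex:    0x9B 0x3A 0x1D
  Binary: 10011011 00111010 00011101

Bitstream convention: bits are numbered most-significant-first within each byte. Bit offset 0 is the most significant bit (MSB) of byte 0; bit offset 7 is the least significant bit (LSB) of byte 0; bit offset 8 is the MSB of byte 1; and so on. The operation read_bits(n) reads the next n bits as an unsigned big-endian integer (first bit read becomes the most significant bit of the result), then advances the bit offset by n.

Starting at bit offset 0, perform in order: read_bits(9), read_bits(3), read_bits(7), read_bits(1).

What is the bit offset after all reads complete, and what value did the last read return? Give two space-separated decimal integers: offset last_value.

Answer: 20 1

Derivation:
Read 1: bits[0:9] width=9 -> value=310 (bin 100110110); offset now 9 = byte 1 bit 1; 15 bits remain
Read 2: bits[9:12] width=3 -> value=3 (bin 011); offset now 12 = byte 1 bit 4; 12 bits remain
Read 3: bits[12:19] width=7 -> value=80 (bin 1010000); offset now 19 = byte 2 bit 3; 5 bits remain
Read 4: bits[19:20] width=1 -> value=1 (bin 1); offset now 20 = byte 2 bit 4; 4 bits remain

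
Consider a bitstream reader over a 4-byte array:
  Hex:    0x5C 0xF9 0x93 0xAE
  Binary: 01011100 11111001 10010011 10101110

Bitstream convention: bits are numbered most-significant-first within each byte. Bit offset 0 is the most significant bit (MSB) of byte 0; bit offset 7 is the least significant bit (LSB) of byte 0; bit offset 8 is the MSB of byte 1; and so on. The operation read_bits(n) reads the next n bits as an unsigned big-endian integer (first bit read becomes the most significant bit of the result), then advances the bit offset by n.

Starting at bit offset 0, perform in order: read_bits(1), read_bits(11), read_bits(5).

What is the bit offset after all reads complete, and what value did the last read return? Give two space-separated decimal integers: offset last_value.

Answer: 17 19

Derivation:
Read 1: bits[0:1] width=1 -> value=0 (bin 0); offset now 1 = byte 0 bit 1; 31 bits remain
Read 2: bits[1:12] width=11 -> value=1487 (bin 10111001111); offset now 12 = byte 1 bit 4; 20 bits remain
Read 3: bits[12:17] width=5 -> value=19 (bin 10011); offset now 17 = byte 2 bit 1; 15 bits remain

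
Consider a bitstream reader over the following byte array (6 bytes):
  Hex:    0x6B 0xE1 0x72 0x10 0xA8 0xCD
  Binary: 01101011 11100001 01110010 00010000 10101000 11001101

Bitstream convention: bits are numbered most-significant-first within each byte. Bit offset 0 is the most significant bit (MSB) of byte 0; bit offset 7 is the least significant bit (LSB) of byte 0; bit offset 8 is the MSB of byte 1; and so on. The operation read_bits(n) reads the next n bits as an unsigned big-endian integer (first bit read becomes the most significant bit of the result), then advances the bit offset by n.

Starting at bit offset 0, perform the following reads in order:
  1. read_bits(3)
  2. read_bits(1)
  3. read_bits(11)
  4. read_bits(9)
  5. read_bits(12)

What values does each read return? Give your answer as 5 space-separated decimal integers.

Read 1: bits[0:3] width=3 -> value=3 (bin 011); offset now 3 = byte 0 bit 3; 45 bits remain
Read 2: bits[3:4] width=1 -> value=0 (bin 0); offset now 4 = byte 0 bit 4; 44 bits remain
Read 3: bits[4:15] width=11 -> value=1520 (bin 10111110000); offset now 15 = byte 1 bit 7; 33 bits remain
Read 4: bits[15:24] width=9 -> value=370 (bin 101110010); offset now 24 = byte 3 bit 0; 24 bits remain
Read 5: bits[24:36] width=12 -> value=266 (bin 000100001010); offset now 36 = byte 4 bit 4; 12 bits remain

Answer: 3 0 1520 370 266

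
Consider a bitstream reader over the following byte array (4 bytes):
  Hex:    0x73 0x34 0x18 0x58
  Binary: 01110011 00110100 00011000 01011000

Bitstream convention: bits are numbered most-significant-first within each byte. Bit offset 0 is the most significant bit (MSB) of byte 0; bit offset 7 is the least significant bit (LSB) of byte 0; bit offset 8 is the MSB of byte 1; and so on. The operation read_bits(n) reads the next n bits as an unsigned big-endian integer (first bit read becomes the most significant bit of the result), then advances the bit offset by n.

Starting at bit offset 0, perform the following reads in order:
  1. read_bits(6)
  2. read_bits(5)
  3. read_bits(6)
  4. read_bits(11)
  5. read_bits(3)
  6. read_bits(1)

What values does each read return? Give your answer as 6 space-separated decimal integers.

Read 1: bits[0:6] width=6 -> value=28 (bin 011100); offset now 6 = byte 0 bit 6; 26 bits remain
Read 2: bits[6:11] width=5 -> value=25 (bin 11001); offset now 11 = byte 1 bit 3; 21 bits remain
Read 3: bits[11:17] width=6 -> value=40 (bin 101000); offset now 17 = byte 2 bit 1; 15 bits remain
Read 4: bits[17:28] width=11 -> value=389 (bin 00110000101); offset now 28 = byte 3 bit 4; 4 bits remain
Read 5: bits[28:31] width=3 -> value=4 (bin 100); offset now 31 = byte 3 bit 7; 1 bits remain
Read 6: bits[31:32] width=1 -> value=0 (bin 0); offset now 32 = byte 4 bit 0; 0 bits remain

Answer: 28 25 40 389 4 0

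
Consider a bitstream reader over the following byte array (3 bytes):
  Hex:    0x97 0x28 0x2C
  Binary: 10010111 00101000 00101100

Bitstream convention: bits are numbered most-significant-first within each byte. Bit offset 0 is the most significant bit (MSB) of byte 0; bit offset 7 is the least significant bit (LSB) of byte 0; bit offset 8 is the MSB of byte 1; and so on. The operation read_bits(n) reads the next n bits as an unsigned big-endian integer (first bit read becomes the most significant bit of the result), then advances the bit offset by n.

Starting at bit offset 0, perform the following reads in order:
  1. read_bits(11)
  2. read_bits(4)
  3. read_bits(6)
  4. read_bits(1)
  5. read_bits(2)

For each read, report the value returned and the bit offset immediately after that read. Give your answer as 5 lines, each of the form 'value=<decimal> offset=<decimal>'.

Read 1: bits[0:11] width=11 -> value=1209 (bin 10010111001); offset now 11 = byte 1 bit 3; 13 bits remain
Read 2: bits[11:15] width=4 -> value=4 (bin 0100); offset now 15 = byte 1 bit 7; 9 bits remain
Read 3: bits[15:21] width=6 -> value=5 (bin 000101); offset now 21 = byte 2 bit 5; 3 bits remain
Read 4: bits[21:22] width=1 -> value=1 (bin 1); offset now 22 = byte 2 bit 6; 2 bits remain
Read 5: bits[22:24] width=2 -> value=0 (bin 00); offset now 24 = byte 3 bit 0; 0 bits remain

Answer: value=1209 offset=11
value=4 offset=15
value=5 offset=21
value=1 offset=22
value=0 offset=24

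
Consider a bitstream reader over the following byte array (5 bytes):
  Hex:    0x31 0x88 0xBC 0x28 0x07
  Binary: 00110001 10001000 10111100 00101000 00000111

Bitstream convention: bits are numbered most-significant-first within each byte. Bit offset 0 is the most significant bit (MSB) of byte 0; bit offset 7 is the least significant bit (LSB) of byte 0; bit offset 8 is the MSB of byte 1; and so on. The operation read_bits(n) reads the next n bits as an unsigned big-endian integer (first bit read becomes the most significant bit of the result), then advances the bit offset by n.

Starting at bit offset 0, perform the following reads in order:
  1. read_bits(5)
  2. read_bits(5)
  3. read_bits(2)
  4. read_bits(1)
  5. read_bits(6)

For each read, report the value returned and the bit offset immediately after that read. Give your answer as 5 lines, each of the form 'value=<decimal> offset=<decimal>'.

Answer: value=6 offset=5
value=6 offset=10
value=0 offset=12
value=1 offset=13
value=5 offset=19

Derivation:
Read 1: bits[0:5] width=5 -> value=6 (bin 00110); offset now 5 = byte 0 bit 5; 35 bits remain
Read 2: bits[5:10] width=5 -> value=6 (bin 00110); offset now 10 = byte 1 bit 2; 30 bits remain
Read 3: bits[10:12] width=2 -> value=0 (bin 00); offset now 12 = byte 1 bit 4; 28 bits remain
Read 4: bits[12:13] width=1 -> value=1 (bin 1); offset now 13 = byte 1 bit 5; 27 bits remain
Read 5: bits[13:19] width=6 -> value=5 (bin 000101); offset now 19 = byte 2 bit 3; 21 bits remain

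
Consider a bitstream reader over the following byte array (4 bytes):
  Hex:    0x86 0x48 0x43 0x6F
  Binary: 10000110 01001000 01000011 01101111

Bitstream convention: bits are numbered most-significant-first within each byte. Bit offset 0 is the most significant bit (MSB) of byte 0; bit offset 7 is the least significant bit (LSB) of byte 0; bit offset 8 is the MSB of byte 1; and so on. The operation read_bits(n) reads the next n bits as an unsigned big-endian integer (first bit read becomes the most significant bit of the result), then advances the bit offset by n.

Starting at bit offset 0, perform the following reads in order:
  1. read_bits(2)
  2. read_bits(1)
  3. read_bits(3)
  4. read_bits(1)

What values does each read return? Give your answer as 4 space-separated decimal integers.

Answer: 2 0 1 1

Derivation:
Read 1: bits[0:2] width=2 -> value=2 (bin 10); offset now 2 = byte 0 bit 2; 30 bits remain
Read 2: bits[2:3] width=1 -> value=0 (bin 0); offset now 3 = byte 0 bit 3; 29 bits remain
Read 3: bits[3:6] width=3 -> value=1 (bin 001); offset now 6 = byte 0 bit 6; 26 bits remain
Read 4: bits[6:7] width=1 -> value=1 (bin 1); offset now 7 = byte 0 bit 7; 25 bits remain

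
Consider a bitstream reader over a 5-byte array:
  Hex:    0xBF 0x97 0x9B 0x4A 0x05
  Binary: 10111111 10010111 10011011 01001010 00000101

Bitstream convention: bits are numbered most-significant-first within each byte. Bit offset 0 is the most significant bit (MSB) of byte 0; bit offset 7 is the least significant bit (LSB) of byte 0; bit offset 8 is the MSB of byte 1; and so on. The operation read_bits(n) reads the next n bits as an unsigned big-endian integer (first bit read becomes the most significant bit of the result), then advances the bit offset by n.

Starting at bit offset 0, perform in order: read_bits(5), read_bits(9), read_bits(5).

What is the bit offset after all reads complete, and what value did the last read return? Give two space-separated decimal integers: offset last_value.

Read 1: bits[0:5] width=5 -> value=23 (bin 10111); offset now 5 = byte 0 bit 5; 35 bits remain
Read 2: bits[5:14] width=9 -> value=485 (bin 111100101); offset now 14 = byte 1 bit 6; 26 bits remain
Read 3: bits[14:19] width=5 -> value=28 (bin 11100); offset now 19 = byte 2 bit 3; 21 bits remain

Answer: 19 28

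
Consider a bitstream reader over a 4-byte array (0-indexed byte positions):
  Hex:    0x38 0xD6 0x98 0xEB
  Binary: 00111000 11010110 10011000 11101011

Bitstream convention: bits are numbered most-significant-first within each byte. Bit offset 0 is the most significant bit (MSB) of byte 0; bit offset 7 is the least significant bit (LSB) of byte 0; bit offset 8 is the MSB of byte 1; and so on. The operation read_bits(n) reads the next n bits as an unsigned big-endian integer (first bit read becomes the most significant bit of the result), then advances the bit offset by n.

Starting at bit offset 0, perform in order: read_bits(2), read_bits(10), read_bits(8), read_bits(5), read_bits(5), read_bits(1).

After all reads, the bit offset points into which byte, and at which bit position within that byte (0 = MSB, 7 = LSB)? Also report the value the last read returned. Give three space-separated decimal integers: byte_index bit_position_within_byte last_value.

Answer: 3 7 1

Derivation:
Read 1: bits[0:2] width=2 -> value=0 (bin 00); offset now 2 = byte 0 bit 2; 30 bits remain
Read 2: bits[2:12] width=10 -> value=909 (bin 1110001101); offset now 12 = byte 1 bit 4; 20 bits remain
Read 3: bits[12:20] width=8 -> value=105 (bin 01101001); offset now 20 = byte 2 bit 4; 12 bits remain
Read 4: bits[20:25] width=5 -> value=17 (bin 10001); offset now 25 = byte 3 bit 1; 7 bits remain
Read 5: bits[25:30] width=5 -> value=26 (bin 11010); offset now 30 = byte 3 bit 6; 2 bits remain
Read 6: bits[30:31] width=1 -> value=1 (bin 1); offset now 31 = byte 3 bit 7; 1 bits remain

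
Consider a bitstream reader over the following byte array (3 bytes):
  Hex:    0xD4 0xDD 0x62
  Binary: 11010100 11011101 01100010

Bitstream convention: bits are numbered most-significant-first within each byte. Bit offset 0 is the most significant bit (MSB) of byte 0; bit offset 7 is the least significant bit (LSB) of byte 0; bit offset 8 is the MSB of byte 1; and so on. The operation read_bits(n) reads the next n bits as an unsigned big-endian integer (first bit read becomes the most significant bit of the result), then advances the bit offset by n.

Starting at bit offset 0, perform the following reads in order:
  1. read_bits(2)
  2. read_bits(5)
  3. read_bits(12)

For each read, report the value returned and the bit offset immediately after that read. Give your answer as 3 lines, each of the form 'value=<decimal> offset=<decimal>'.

Answer: value=3 offset=2
value=10 offset=7
value=1771 offset=19

Derivation:
Read 1: bits[0:2] width=2 -> value=3 (bin 11); offset now 2 = byte 0 bit 2; 22 bits remain
Read 2: bits[2:7] width=5 -> value=10 (bin 01010); offset now 7 = byte 0 bit 7; 17 bits remain
Read 3: bits[7:19] width=12 -> value=1771 (bin 011011101011); offset now 19 = byte 2 bit 3; 5 bits remain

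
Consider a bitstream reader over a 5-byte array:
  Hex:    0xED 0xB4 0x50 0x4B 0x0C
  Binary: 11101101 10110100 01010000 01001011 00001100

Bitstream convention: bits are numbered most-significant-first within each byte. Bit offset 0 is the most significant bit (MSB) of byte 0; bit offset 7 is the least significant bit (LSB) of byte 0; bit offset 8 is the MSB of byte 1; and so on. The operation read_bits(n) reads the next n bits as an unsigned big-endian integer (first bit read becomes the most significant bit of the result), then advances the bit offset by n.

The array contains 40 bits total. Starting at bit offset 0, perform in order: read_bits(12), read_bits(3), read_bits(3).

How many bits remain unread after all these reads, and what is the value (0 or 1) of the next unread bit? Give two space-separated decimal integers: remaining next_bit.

Answer: 22 0

Derivation:
Read 1: bits[0:12] width=12 -> value=3803 (bin 111011011011); offset now 12 = byte 1 bit 4; 28 bits remain
Read 2: bits[12:15] width=3 -> value=2 (bin 010); offset now 15 = byte 1 bit 7; 25 bits remain
Read 3: bits[15:18] width=3 -> value=1 (bin 001); offset now 18 = byte 2 bit 2; 22 bits remain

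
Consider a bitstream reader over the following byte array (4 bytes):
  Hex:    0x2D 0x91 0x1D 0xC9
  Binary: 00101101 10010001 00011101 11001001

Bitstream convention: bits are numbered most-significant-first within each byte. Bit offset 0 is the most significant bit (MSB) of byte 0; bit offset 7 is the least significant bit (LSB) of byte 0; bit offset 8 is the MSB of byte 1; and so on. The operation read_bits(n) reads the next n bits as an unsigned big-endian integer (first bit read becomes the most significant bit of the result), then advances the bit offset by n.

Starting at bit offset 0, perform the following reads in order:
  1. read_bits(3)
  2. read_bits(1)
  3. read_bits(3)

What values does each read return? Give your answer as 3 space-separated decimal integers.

Read 1: bits[0:3] width=3 -> value=1 (bin 001); offset now 3 = byte 0 bit 3; 29 bits remain
Read 2: bits[3:4] width=1 -> value=0 (bin 0); offset now 4 = byte 0 bit 4; 28 bits remain
Read 3: bits[4:7] width=3 -> value=6 (bin 110); offset now 7 = byte 0 bit 7; 25 bits remain

Answer: 1 0 6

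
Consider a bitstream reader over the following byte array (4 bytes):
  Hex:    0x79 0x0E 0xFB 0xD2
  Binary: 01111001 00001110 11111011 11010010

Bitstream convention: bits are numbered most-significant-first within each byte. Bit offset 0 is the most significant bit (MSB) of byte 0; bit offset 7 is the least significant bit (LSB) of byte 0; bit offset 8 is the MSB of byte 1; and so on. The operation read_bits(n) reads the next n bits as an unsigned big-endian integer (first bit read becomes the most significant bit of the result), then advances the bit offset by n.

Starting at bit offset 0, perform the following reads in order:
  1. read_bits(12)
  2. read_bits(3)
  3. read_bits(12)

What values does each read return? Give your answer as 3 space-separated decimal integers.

Read 1: bits[0:12] width=12 -> value=1936 (bin 011110010000); offset now 12 = byte 1 bit 4; 20 bits remain
Read 2: bits[12:15] width=3 -> value=7 (bin 111); offset now 15 = byte 1 bit 7; 17 bits remain
Read 3: bits[15:27] width=12 -> value=2014 (bin 011111011110); offset now 27 = byte 3 bit 3; 5 bits remain

Answer: 1936 7 2014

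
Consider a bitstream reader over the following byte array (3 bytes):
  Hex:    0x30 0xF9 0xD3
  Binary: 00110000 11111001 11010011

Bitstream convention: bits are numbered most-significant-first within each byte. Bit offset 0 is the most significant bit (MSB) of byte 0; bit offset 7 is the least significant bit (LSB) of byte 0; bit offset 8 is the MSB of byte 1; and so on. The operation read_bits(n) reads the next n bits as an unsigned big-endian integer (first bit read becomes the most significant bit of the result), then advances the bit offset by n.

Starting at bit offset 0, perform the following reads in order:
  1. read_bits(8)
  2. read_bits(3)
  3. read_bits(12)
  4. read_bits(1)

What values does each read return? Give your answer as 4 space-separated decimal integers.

Read 1: bits[0:8] width=8 -> value=48 (bin 00110000); offset now 8 = byte 1 bit 0; 16 bits remain
Read 2: bits[8:11] width=3 -> value=7 (bin 111); offset now 11 = byte 1 bit 3; 13 bits remain
Read 3: bits[11:23] width=12 -> value=3305 (bin 110011101001); offset now 23 = byte 2 bit 7; 1 bits remain
Read 4: bits[23:24] width=1 -> value=1 (bin 1); offset now 24 = byte 3 bit 0; 0 bits remain

Answer: 48 7 3305 1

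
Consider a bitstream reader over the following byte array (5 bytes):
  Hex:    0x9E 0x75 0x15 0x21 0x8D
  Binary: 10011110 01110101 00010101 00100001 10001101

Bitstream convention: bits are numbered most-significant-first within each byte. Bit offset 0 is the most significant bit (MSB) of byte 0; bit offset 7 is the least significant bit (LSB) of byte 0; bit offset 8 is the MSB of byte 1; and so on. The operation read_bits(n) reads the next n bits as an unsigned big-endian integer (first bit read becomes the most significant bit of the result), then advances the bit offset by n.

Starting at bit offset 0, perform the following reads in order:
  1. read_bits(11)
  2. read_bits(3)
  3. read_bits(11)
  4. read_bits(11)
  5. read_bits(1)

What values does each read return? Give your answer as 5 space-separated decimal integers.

Read 1: bits[0:11] width=11 -> value=1267 (bin 10011110011); offset now 11 = byte 1 bit 3; 29 bits remain
Read 2: bits[11:14] width=3 -> value=5 (bin 101); offset now 14 = byte 1 bit 6; 26 bits remain
Read 3: bits[14:25] width=11 -> value=554 (bin 01000101010); offset now 25 = byte 3 bit 1; 15 bits remain
Read 4: bits[25:36] width=11 -> value=536 (bin 01000011000); offset now 36 = byte 4 bit 4; 4 bits remain
Read 5: bits[36:37] width=1 -> value=1 (bin 1); offset now 37 = byte 4 bit 5; 3 bits remain

Answer: 1267 5 554 536 1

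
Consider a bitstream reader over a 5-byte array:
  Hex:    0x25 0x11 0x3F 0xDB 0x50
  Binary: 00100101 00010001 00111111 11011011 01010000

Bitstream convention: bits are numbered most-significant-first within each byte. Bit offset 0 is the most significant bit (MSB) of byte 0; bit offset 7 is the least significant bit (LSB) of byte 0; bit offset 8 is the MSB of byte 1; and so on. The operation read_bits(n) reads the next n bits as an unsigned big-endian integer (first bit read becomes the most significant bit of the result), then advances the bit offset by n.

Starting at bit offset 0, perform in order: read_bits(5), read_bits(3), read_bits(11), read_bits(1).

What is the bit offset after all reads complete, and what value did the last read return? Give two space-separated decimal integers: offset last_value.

Answer: 20 1

Derivation:
Read 1: bits[0:5] width=5 -> value=4 (bin 00100); offset now 5 = byte 0 bit 5; 35 bits remain
Read 2: bits[5:8] width=3 -> value=5 (bin 101); offset now 8 = byte 1 bit 0; 32 bits remain
Read 3: bits[8:19] width=11 -> value=137 (bin 00010001001); offset now 19 = byte 2 bit 3; 21 bits remain
Read 4: bits[19:20] width=1 -> value=1 (bin 1); offset now 20 = byte 2 bit 4; 20 bits remain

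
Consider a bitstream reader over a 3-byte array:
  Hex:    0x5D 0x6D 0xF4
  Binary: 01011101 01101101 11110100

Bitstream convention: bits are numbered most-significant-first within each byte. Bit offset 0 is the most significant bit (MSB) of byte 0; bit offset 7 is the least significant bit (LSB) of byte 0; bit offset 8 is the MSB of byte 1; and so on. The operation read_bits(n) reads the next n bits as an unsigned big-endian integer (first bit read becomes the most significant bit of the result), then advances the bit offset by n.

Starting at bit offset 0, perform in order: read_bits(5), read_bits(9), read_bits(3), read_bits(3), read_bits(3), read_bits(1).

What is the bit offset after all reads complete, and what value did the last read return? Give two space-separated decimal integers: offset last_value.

Read 1: bits[0:5] width=5 -> value=11 (bin 01011); offset now 5 = byte 0 bit 5; 19 bits remain
Read 2: bits[5:14] width=9 -> value=347 (bin 101011011); offset now 14 = byte 1 bit 6; 10 bits remain
Read 3: bits[14:17] width=3 -> value=3 (bin 011); offset now 17 = byte 2 bit 1; 7 bits remain
Read 4: bits[17:20] width=3 -> value=7 (bin 111); offset now 20 = byte 2 bit 4; 4 bits remain
Read 5: bits[20:23] width=3 -> value=2 (bin 010); offset now 23 = byte 2 bit 7; 1 bits remain
Read 6: bits[23:24] width=1 -> value=0 (bin 0); offset now 24 = byte 3 bit 0; 0 bits remain

Answer: 24 0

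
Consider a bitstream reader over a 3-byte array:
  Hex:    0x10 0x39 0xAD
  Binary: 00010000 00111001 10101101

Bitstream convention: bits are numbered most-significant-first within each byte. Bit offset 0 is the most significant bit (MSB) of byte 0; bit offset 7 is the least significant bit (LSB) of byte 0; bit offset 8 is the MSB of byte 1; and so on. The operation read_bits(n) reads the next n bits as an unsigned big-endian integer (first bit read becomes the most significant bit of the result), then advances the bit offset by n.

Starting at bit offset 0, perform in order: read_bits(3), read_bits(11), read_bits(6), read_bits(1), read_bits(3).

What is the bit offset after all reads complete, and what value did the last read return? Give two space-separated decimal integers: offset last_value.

Read 1: bits[0:3] width=3 -> value=0 (bin 000); offset now 3 = byte 0 bit 3; 21 bits remain
Read 2: bits[3:14] width=11 -> value=1038 (bin 10000001110); offset now 14 = byte 1 bit 6; 10 bits remain
Read 3: bits[14:20] width=6 -> value=26 (bin 011010); offset now 20 = byte 2 bit 4; 4 bits remain
Read 4: bits[20:21] width=1 -> value=1 (bin 1); offset now 21 = byte 2 bit 5; 3 bits remain
Read 5: bits[21:24] width=3 -> value=5 (bin 101); offset now 24 = byte 3 bit 0; 0 bits remain

Answer: 24 5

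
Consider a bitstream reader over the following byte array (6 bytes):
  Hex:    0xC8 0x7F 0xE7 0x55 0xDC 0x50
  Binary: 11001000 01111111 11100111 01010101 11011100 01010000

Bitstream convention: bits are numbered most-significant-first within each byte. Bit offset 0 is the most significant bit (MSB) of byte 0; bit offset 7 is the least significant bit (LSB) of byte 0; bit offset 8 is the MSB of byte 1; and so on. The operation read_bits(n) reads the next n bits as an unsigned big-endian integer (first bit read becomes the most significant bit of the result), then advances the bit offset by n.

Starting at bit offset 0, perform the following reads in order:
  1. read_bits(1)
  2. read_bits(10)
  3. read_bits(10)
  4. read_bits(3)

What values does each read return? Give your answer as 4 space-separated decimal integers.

Answer: 1 579 1020 7

Derivation:
Read 1: bits[0:1] width=1 -> value=1 (bin 1); offset now 1 = byte 0 bit 1; 47 bits remain
Read 2: bits[1:11] width=10 -> value=579 (bin 1001000011); offset now 11 = byte 1 bit 3; 37 bits remain
Read 3: bits[11:21] width=10 -> value=1020 (bin 1111111100); offset now 21 = byte 2 bit 5; 27 bits remain
Read 4: bits[21:24] width=3 -> value=7 (bin 111); offset now 24 = byte 3 bit 0; 24 bits remain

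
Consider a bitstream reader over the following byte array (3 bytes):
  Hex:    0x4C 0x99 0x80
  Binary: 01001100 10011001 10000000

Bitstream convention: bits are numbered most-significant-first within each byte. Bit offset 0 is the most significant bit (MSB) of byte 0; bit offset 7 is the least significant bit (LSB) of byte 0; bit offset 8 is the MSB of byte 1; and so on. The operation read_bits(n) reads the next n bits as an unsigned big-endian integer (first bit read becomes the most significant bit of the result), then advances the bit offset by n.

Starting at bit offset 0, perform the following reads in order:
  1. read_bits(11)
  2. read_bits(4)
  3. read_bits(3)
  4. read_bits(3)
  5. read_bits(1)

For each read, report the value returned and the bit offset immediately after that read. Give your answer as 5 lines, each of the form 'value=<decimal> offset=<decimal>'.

Read 1: bits[0:11] width=11 -> value=612 (bin 01001100100); offset now 11 = byte 1 bit 3; 13 bits remain
Read 2: bits[11:15] width=4 -> value=12 (bin 1100); offset now 15 = byte 1 bit 7; 9 bits remain
Read 3: bits[15:18] width=3 -> value=6 (bin 110); offset now 18 = byte 2 bit 2; 6 bits remain
Read 4: bits[18:21] width=3 -> value=0 (bin 000); offset now 21 = byte 2 bit 5; 3 bits remain
Read 5: bits[21:22] width=1 -> value=0 (bin 0); offset now 22 = byte 2 bit 6; 2 bits remain

Answer: value=612 offset=11
value=12 offset=15
value=6 offset=18
value=0 offset=21
value=0 offset=22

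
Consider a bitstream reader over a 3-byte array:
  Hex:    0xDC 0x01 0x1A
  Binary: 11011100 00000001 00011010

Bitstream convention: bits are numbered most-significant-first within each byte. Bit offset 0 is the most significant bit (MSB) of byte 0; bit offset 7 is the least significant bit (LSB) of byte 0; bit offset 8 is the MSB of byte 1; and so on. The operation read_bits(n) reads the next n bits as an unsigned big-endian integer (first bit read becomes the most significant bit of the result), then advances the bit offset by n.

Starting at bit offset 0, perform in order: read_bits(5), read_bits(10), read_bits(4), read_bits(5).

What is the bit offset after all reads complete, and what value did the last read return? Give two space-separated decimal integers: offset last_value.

Answer: 24 26

Derivation:
Read 1: bits[0:5] width=5 -> value=27 (bin 11011); offset now 5 = byte 0 bit 5; 19 bits remain
Read 2: bits[5:15] width=10 -> value=512 (bin 1000000000); offset now 15 = byte 1 bit 7; 9 bits remain
Read 3: bits[15:19] width=4 -> value=8 (bin 1000); offset now 19 = byte 2 bit 3; 5 bits remain
Read 4: bits[19:24] width=5 -> value=26 (bin 11010); offset now 24 = byte 3 bit 0; 0 bits remain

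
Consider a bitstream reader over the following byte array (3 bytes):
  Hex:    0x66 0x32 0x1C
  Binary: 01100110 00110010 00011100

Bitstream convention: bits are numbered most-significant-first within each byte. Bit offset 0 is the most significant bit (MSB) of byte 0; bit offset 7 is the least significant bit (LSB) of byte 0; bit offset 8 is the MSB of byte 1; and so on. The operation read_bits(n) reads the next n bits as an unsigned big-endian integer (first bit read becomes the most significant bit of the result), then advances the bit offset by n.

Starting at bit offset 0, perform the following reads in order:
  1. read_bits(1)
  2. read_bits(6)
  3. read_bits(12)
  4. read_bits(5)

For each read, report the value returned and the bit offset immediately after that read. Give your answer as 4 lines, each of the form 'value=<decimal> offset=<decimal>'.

Read 1: bits[0:1] width=1 -> value=0 (bin 0); offset now 1 = byte 0 bit 1; 23 bits remain
Read 2: bits[1:7] width=6 -> value=51 (bin 110011); offset now 7 = byte 0 bit 7; 17 bits remain
Read 3: bits[7:19] width=12 -> value=400 (bin 000110010000); offset now 19 = byte 2 bit 3; 5 bits remain
Read 4: bits[19:24] width=5 -> value=28 (bin 11100); offset now 24 = byte 3 bit 0; 0 bits remain

Answer: value=0 offset=1
value=51 offset=7
value=400 offset=19
value=28 offset=24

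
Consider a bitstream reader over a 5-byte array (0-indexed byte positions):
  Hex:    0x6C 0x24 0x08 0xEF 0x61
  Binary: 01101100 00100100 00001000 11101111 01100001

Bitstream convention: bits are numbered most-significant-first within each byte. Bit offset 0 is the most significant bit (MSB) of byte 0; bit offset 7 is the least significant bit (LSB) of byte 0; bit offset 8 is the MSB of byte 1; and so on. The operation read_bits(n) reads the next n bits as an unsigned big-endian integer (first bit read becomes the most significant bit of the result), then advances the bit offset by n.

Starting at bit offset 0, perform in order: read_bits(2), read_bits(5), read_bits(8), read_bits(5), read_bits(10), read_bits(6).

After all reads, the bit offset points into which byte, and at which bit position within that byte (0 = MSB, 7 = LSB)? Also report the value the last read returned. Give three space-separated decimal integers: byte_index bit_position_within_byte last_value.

Read 1: bits[0:2] width=2 -> value=1 (bin 01); offset now 2 = byte 0 bit 2; 38 bits remain
Read 2: bits[2:7] width=5 -> value=22 (bin 10110); offset now 7 = byte 0 bit 7; 33 bits remain
Read 3: bits[7:15] width=8 -> value=18 (bin 00010010); offset now 15 = byte 1 bit 7; 25 bits remain
Read 4: bits[15:20] width=5 -> value=0 (bin 00000); offset now 20 = byte 2 bit 4; 20 bits remain
Read 5: bits[20:30] width=10 -> value=571 (bin 1000111011); offset now 30 = byte 3 bit 6; 10 bits remain
Read 6: bits[30:36] width=6 -> value=54 (bin 110110); offset now 36 = byte 4 bit 4; 4 bits remain

Answer: 4 4 54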